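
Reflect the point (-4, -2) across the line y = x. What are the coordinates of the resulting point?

Reflection across line y = x: (-4, -2) → (-2, -4)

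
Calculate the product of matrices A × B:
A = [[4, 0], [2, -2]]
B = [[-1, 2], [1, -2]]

Matrix multiplication:
C[0][0] = 4×-1 + 0×1 = -4
C[0][1] = 4×2 + 0×-2 = 8
C[1][0] = 2×-1 + -2×1 = -4
C[1][1] = 2×2 + -2×-2 = 8
Result: [[-4, 8], [-4, 8]]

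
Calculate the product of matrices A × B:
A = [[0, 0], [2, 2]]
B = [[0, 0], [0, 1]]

Matrix multiplication:
C[0][0] = 0×0 + 0×0 = 0
C[0][1] = 0×0 + 0×1 = 0
C[1][0] = 2×0 + 2×0 = 0
C[1][1] = 2×0 + 2×1 = 2
Result: [[0, 0], [0, 2]]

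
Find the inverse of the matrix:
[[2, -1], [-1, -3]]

For [[a,b],[c,d]], inverse = (1/det)·[[d,-b],[-c,a]]
det = (2)(-3) - (-1)(-1) = -6 - 1 = -7
Inverse = (1/-7)·[[-3, 1], [1, 2]]
= [[3/7, -1/7], [-1/7, -2/7]]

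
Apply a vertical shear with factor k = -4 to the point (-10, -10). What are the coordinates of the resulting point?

Shear matrix for vertical shear with factor k = -4:
[[1, 0], [-4, 1]]
Result: (-10, -10) → (-10, 30)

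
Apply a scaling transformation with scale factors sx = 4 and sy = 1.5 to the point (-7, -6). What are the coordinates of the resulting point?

Scaling matrix:
[[4, 0], [0, 1.50]]
Result: (-7 × 4, -6 × 1.5) = (-28, -9)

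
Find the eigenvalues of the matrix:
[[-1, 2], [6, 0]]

Characteristic equation: det(A - λI) = 0
λ² - (trace)λ + (det) = 0
trace = -1 + 0 = -1, det = (-1)(0) - (2)(6) = -12
λ² - (-1)λ + (-12) = 0
λ = (-1 ± √((-1)² - 4·(-12))) / 2 = (-1 ± √49) / 2
Solving: λ = -4, 3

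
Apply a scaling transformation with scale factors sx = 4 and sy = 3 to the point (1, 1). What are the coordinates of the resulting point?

Scaling matrix:
[[4, 0], [0, 3]]
Result: (1 × 4, 1 × 3) = (4, 3)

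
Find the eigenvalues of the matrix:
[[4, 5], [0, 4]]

Characteristic equation: det(A - λI) = 0
λ² - (trace)λ + (det) = 0
trace = 4 + 4 = 8, det = (4)(4) - (5)(0) = 16
λ² - (8)λ + (16) = 0
λ = (8 ± √((8)² - 4·(16))) / 2 = (8 ± √0) / 2
Solving: λ = 4, 4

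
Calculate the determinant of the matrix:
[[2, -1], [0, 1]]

For a 2×2 matrix [[a, b], [c, d]], det = ad - bc
det = (2)(1) - (-1)(0) = 2 - 0 = 2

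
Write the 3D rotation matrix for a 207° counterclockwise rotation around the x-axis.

Rotation matrix for counterclockwise 207° around x-axis:
cos(207°) = -0.8910, sin(207°) = -0.4540
Result: [[1, 0, 0], [0, -0.8910, 0.4540], [0, -0.4540, -0.8910]]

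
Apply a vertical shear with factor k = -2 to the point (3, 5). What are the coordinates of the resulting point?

Shear matrix for vertical shear with factor k = -2:
[[1, 0], [-2, 1]]
Result: (3, 5) → (3, -1)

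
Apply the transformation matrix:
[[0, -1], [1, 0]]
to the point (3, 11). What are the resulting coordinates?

Matrix multiplication:
[[0, -1], [1, 0]] × [3, 11]ᵀ
= [(0)(3) + (-1)(11), (1)(3) + (0)(11)]ᵀ
= [-11, 3]ᵀ
Result: (-11, 3)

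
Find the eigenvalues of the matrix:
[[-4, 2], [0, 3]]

Characteristic equation: det(A - λI) = 0
λ² - (trace)λ + (det) = 0
trace = -4 + 3 = -1, det = (-4)(3) - (2)(0) = -12
λ² - (-1)λ + (-12) = 0
λ = (-1 ± √((-1)² - 4·(-12))) / 2 = (-1 ± √49) / 2
Solving: λ = -4, 3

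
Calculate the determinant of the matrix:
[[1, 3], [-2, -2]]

For a 2×2 matrix [[a, b], [c, d]], det = ad - bc
det = (1)(-2) - (3)(-2) = -2 - -6 = 4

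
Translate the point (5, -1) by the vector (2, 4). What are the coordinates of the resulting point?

Translation by (2, 4) (homogeneous matrix [[1, 0, 2], [0, 1, 4], [0, 0, 1]]):
x' = 5 + 2 = 7
y' = -1 + 4 = 3
Result: (7, 3)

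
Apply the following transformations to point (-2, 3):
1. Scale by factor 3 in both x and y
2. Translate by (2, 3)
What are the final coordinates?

Step 1: Scale (-2, 3) by 3 → (-6, 9)
Step 2: Translate by (2, 3) → (-4, 12)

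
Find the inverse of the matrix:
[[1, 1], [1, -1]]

For [[a,b],[c,d]], inverse = (1/det)·[[d,-b],[-c,a]]
det = (1)(-1) - (1)(1) = -1 - 1 = -2
Inverse = (1/-2)·[[-1, -1], [-1, 1]]
= [[1/2, 1/2], [1/2, -1/2]]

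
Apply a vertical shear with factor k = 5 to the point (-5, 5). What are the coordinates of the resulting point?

Shear matrix for vertical shear with factor k = 5:
[[1, 0], [5, 1]]
Result: (-5, 5) → (-5, -20)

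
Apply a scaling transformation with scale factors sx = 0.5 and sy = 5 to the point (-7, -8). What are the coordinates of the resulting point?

Scaling matrix:
[[0.50, 0], [0, 5]]
Result: (-7 × 0.5, -8 × 5) = (-3.5, -40)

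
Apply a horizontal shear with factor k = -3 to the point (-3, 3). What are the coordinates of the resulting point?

Shear matrix for horizontal shear with factor k = -3:
[[1, -3], [0, 1]]
Result: (-3, 3) → (-12, 3)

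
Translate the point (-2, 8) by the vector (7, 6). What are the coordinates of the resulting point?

Translation by (7, 6) (homogeneous matrix [[1, 0, 7], [0, 1, 6], [0, 0, 1]]):
x' = -2 + 7 = 5
y' = 8 + 6 = 14
Result: (5, 14)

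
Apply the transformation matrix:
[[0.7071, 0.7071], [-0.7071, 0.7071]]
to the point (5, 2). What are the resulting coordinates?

Matrix multiplication:
[[0.7071, 0.7071], [-0.7071, 0.7071]] × [5, 2]ᵀ
= [(0.7071)(5) + (0.7071)(2), (-0.7071)(5) + (0.7071)(2)]ᵀ
= [4.9497, -2.1213]ᵀ
Result: (4.9497, -2.1213)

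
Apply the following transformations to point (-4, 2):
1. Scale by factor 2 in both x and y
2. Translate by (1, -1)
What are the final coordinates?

Step 1: Scale (-4, 2) by 2 → (-8, 4)
Step 2: Translate by (1, -1) → (-7, 3)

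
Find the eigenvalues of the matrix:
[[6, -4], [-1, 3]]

Characteristic equation: det(A - λI) = 0
λ² - (trace)λ + (det) = 0
trace = 6 + 3 = 9, det = (6)(3) - (-4)(-1) = 14
λ² - (9)λ + (14) = 0
λ = (9 ± √((9)² - 4·(14))) / 2 = (9 ± √25) / 2
Solving: λ = 2, 7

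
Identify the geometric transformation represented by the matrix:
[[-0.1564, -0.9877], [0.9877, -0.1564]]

This matrix represents: rotation by 99° counterclockwise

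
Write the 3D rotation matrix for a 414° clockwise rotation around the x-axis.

Rotation matrix for clockwise 414° around x-axis:
A clockwise rotation by 414° is a counterclockwise rotation by -414°.
cos(-414°) = 0.5878, sin(-414°) = -0.8090
Result: [[1, 0, 0], [0, 0.5878, 0.8090], [0, -0.8090, 0.5878]]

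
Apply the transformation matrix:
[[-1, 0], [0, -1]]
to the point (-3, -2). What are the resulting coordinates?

Matrix multiplication:
[[-1, 0], [0, -1]] × [-3, -2]ᵀ
= [(-1)(-3) + (0)(-2), (0)(-3) + (-1)(-2)]ᵀ
= [3, 2]ᵀ
Result: (3, 2)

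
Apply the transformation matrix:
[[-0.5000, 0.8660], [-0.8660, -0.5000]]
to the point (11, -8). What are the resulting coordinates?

Matrix multiplication:
[[-0.5000, 0.8660], [-0.8660, -0.5000]] × [11, -8]ᵀ
= [(-0.5000)(11) + (0.8660)(-8), (-0.8660)(11) + (-0.5000)(-8)]ᵀ
= [-12.4280, -5.5260]ᵀ
Result: (-12.4280, -5.5260)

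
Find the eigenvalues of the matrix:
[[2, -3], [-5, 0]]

Characteristic equation: det(A - λI) = 0
λ² - (trace)λ + (det) = 0
trace = 2 + 0 = 2, det = (2)(0) - (-3)(-5) = -15
λ² - (2)λ + (-15) = 0
λ = (2 ± √((2)² - 4·(-15))) / 2 = (2 ± √64) / 2
Solving: λ = -3, 5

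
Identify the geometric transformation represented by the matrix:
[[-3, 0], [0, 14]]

This matrix represents: non-uniform scaling by sx = -3, sy = 14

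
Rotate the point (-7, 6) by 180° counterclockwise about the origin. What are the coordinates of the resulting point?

Rotation matrix for 180°: [[cos 180°, -sin 180°], [sin 180°, cos 180°]] = [[-1, 0], [0, -1]]
[[-1, 0], [0, -1]] × [-7, 6]ᵀ = [7, -6]ᵀ
Result: (7, -6)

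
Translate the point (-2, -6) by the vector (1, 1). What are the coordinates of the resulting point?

Translation by (1, 1) (homogeneous matrix [[1, 0, 1], [0, 1, 1], [0, 0, 1]]):
x' = -2 + 1 = -1
y' = -6 + 1 = -5
Result: (-1, -5)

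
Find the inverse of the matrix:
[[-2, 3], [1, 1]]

For [[a,b],[c,d]], inverse = (1/det)·[[d,-b],[-c,a]]
det = (-2)(1) - (3)(1) = -2 - 3 = -5
Inverse = (1/-5)·[[1, -3], [-1, -2]]
= [[-1/5, 3/5], [1/5, 2/5]]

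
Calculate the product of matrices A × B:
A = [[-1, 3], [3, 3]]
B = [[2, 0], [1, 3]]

Matrix multiplication:
C[0][0] = -1×2 + 3×1 = 1
C[0][1] = -1×0 + 3×3 = 9
C[1][0] = 3×2 + 3×1 = 9
C[1][1] = 3×0 + 3×3 = 9
Result: [[1, 9], [9, 9]]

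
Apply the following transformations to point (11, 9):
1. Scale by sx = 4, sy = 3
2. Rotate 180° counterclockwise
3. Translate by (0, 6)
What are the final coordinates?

Step 1: Scale → (44, 27)
Step 2: Rotate 180° → (-44, -27)
Step 3: Translate → (-44, -21)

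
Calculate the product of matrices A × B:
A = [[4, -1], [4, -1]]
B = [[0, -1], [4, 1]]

Matrix multiplication:
C[0][0] = 4×0 + -1×4 = -4
C[0][1] = 4×-1 + -1×1 = -5
C[1][0] = 4×0 + -1×4 = -4
C[1][1] = 4×-1 + -1×1 = -5
Result: [[-4, -5], [-4, -5]]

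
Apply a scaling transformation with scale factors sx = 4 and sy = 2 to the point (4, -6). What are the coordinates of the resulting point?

Scaling matrix:
[[4, 0], [0, 2]]
Result: (4 × 4, -6 × 2) = (16, -12)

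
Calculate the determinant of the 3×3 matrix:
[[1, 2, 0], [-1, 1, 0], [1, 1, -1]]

Expansion along first row:
det = 1·det([[1,0],[1,-1]]) - 2·det([[-1,0],[1,-1]]) + 0·det([[-1,1],[1,1]])
    = 1·(1·-1 - 0·1) - 2·(-1·-1 - 0·1) + 0·(-1·1 - 1·1)
    = 1·-1 - 2·1 + 0·-2
    = -1 + -2 + 0 = -3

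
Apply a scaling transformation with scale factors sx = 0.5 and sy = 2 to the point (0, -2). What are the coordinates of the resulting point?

Scaling matrix:
[[0.50, 0], [0, 2]]
Result: (0 × 0.5, -2 × 2) = (0, -4)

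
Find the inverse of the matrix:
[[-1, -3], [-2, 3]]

For [[a,b],[c,d]], inverse = (1/det)·[[d,-b],[-c,a]]
det = (-1)(3) - (-3)(-2) = -3 - 6 = -9
Inverse = (1/-9)·[[3, 3], [2, -1]]
= [[-1/3, -1/3], [-2/9, 1/9]]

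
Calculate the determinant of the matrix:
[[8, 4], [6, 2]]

For a 2×2 matrix [[a, b], [c, d]], det = ad - bc
det = (8)(2) - (4)(6) = 16 - 24 = -8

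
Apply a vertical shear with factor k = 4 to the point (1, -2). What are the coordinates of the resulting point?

Shear matrix for vertical shear with factor k = 4:
[[1, 0], [4, 1]]
Result: (1, -2) → (1, 2)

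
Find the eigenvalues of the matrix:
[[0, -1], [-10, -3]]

Characteristic equation: det(A - λI) = 0
λ² - (trace)λ + (det) = 0
trace = 0 + -3 = -3, det = (0)(-3) - (-1)(-10) = -10
λ² - (-3)λ + (-10) = 0
λ = (-3 ± √((-3)² - 4·(-10))) / 2 = (-3 ± √49) / 2
Solving: λ = -5, 2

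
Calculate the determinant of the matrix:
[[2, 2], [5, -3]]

For a 2×2 matrix [[a, b], [c, d]], det = ad - bc
det = (2)(-3) - (2)(5) = -6 - 10 = -16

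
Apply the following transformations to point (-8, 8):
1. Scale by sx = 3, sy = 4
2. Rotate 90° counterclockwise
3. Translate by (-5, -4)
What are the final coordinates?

Step 1: Scale → (-24, 32)
Step 2: Rotate 90° → (-32, -24)
Step 3: Translate → (-37, -28)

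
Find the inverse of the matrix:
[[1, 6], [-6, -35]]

For [[a,b],[c,d]], inverse = (1/det)·[[d,-b],[-c,a]]
det = (1)(-35) - (6)(-6) = -35 - -36 = 1
Inverse = [[-35, -6], [6, 1]]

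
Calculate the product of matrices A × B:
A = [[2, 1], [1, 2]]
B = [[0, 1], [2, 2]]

Matrix multiplication:
C[0][0] = 2×0 + 1×2 = 2
C[0][1] = 2×1 + 1×2 = 4
C[1][0] = 1×0 + 2×2 = 4
C[1][1] = 1×1 + 2×2 = 5
Result: [[2, 4], [4, 5]]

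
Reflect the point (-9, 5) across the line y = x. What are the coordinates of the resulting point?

Reflection across line y = x: (-9, 5) → (5, -9)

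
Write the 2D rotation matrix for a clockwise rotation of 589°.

Rotation matrix formula: [[cos θ, -sin θ], [sin θ, cos θ]]
A clockwise rotation by 589° is equivalent to a counterclockwise rotation by -589°.
For θ = -589°:
cos(-589°) = -0.6561
sin(-589°) = 0.7547
Result: [[-0.6561, -0.7547], [0.7547, -0.6561]]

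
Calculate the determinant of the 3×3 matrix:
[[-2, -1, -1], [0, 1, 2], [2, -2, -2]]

Expansion along first row:
det = -2·det([[1,2],[-2,-2]]) - -1·det([[0,2],[2,-2]]) + -1·det([[0,1],[2,-2]])
    = -2·(1·-2 - 2·-2) - -1·(0·-2 - 2·2) + -1·(0·-2 - 1·2)
    = -2·2 - -1·-4 + -1·-2
    = -4 + -4 + 2 = -6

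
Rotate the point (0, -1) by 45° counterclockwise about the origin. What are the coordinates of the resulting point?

Rotation matrix for 45°: [[cos 45°, -sin 45°], [sin 45°, cos 45°]] ≈ [[0.707107, -0.707107], [0.707107, 0.707107]]
[[0.707107, -0.707107], [0.707107, 0.707107]] × [0, -1]ᵀ ≈ [0.7071, -0.7071]ᵀ
Result: (0.7071, -0.7071)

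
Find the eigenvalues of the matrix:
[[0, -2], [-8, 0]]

Characteristic equation: det(A - λI) = 0
λ² - (trace)λ + (det) = 0
trace = 0 + 0 = 0, det = (0)(0) - (-2)(-8) = -16
λ² - (0)λ + (-16) = 0
λ = (0 ± √((0)² - 4·(-16))) / 2 = (0 ± √64) / 2
Solving: λ = -4, 4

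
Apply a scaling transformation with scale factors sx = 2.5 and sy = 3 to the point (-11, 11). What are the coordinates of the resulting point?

Scaling matrix:
[[2.50, 0], [0, 3]]
Result: (-11 × 2.5, 11 × 3) = (-27.5, 33)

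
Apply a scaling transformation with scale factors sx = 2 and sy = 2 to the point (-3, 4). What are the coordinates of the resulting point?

Scaling matrix:
[[2, 0], [0, 2]]
Result: (-3 × 2, 4 × 2) = (-6, 8)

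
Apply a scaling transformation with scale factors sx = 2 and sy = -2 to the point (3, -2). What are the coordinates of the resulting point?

Scaling matrix:
[[2, 0], [0, -2]]
Result: (3 × 2, -2 × -2) = (6, 4)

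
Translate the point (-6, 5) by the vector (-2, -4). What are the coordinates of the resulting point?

Translation by (-2, -4) (homogeneous matrix [[1, 0, -2], [0, 1, -4], [0, 0, 1]]):
x' = -6 + -2 = -8
y' = 5 + -4 = 1
Result: (-8, 1)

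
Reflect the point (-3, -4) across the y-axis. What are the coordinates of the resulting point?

Reflection across y-axis: (-3, -4) → (3, -4)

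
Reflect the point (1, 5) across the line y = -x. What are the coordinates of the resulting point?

Reflection across line y = -x: (1, 5) → (-5, -1)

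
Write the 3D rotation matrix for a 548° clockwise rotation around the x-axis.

Rotation matrix for clockwise 548° around x-axis:
A clockwise rotation by 548° is a counterclockwise rotation by -548°.
cos(-548°) = -0.9903, sin(-548°) = 0.1392
Result: [[1, 0, 0], [0, -0.9903, -0.1392], [0, 0.1392, -0.9903]]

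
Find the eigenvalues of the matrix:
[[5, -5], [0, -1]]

Characteristic equation: det(A - λI) = 0
λ² - (trace)λ + (det) = 0
trace = 5 + -1 = 4, det = (5)(-1) - (-5)(0) = -5
λ² - (4)λ + (-5) = 0
λ = (4 ± √((4)² - 4·(-5))) / 2 = (4 ± √36) / 2
Solving: λ = -1, 5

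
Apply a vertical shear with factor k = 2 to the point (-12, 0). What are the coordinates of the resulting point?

Shear matrix for vertical shear with factor k = 2:
[[1, 0], [2, 1]]
Result: (-12, 0) → (-12, -24)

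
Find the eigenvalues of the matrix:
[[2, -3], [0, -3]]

Characteristic equation: det(A - λI) = 0
λ² - (trace)λ + (det) = 0
trace = 2 + -3 = -1, det = (2)(-3) - (-3)(0) = -6
λ² - (-1)λ + (-6) = 0
λ = (-1 ± √((-1)² - 4·(-6))) / 2 = (-1 ± √25) / 2
Solving: λ = -3, 2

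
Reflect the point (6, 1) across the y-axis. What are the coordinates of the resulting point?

Reflection across y-axis: (6, 1) → (-6, 1)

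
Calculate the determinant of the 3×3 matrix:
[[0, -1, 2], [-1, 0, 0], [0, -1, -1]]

Expansion along first row:
det = 0·det([[0,0],[-1,-1]]) - -1·det([[-1,0],[0,-1]]) + 2·det([[-1,0],[0,-1]])
    = 0·(0·-1 - 0·-1) - -1·(-1·-1 - 0·0) + 2·(-1·-1 - 0·0)
    = 0·0 - -1·1 + 2·1
    = 0 + 1 + 2 = 3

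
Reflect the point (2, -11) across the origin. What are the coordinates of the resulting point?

Reflection across origin: (2, -11) → (-2, 11)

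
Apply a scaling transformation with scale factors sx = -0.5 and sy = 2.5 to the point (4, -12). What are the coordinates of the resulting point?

Scaling matrix:
[[-0.50, 0], [0, 2.50]]
Result: (4 × -0.5, -12 × 2.5) = (-2, -30)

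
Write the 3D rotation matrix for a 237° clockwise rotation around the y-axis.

Rotation matrix for clockwise 237° around y-axis:
A clockwise rotation by 237° is a counterclockwise rotation by -237°.
cos(-237°) = -0.5446, sin(-237°) = 0.8387
Result: [[-0.5446, 0, 0.8387], [0, 1, 0], [-0.8387, 0, -0.5446]]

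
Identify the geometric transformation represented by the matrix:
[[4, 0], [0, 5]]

This matrix represents: non-uniform scaling by sx = 4, sy = 5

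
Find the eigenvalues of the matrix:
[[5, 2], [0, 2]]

Characteristic equation: det(A - λI) = 0
λ² - (trace)λ + (det) = 0
trace = 5 + 2 = 7, det = (5)(2) - (2)(0) = 10
λ² - (7)λ + (10) = 0
λ = (7 ± √((7)² - 4·(10))) / 2 = (7 ± √9) / 2
Solving: λ = 2, 5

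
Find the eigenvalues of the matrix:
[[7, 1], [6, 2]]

Characteristic equation: det(A - λI) = 0
λ² - (trace)λ + (det) = 0
trace = 7 + 2 = 9, det = (7)(2) - (1)(6) = 8
λ² - (9)λ + (8) = 0
λ = (9 ± √((9)² - 4·(8))) / 2 = (9 ± √49) / 2
Solving: λ = 1, 8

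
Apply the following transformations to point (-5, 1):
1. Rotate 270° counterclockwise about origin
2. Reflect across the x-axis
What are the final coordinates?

Step 1: Rotate 270° → (1, 5)
Step 2: Reflect across x-axis → (1, -5)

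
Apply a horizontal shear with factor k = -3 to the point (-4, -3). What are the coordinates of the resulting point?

Shear matrix for horizontal shear with factor k = -3:
[[1, -3], [0, 1]]
Result: (-4, -3) → (5, -3)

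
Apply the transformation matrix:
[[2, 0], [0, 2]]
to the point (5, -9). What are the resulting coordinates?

Matrix multiplication:
[[2, 0], [0, 2]] × [5, -9]ᵀ
= [(2)(5) + (0)(-9), (0)(5) + (2)(-9)]ᵀ
= [10, -18]ᵀ
Result: (10, -18)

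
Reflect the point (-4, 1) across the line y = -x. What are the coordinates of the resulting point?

Reflection across line y = -x: (-4, 1) → (-1, 4)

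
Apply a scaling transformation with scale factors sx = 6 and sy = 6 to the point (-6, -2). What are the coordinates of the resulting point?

Scaling matrix:
[[6, 0], [0, 6]]
Result: (-6 × 6, -2 × 6) = (-36, -12)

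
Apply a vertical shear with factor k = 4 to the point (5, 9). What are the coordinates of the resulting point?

Shear matrix for vertical shear with factor k = 4:
[[1, 0], [4, 1]]
Result: (5, 9) → (5, 29)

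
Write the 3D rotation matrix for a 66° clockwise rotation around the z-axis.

Rotation matrix for clockwise 66° around z-axis:
A clockwise rotation by 66° is a counterclockwise rotation by -66°.
cos(-66°) = 0.4067, sin(-66°) = -0.9135
Result: [[0.4067, 0.9135, 0], [-0.9135, 0.4067, 0], [0, 0, 1]]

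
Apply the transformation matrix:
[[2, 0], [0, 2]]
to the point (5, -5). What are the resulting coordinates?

Matrix multiplication:
[[2, 0], [0, 2]] × [5, -5]ᵀ
= [(2)(5) + (0)(-5), (0)(5) + (2)(-5)]ᵀ
= [10, -10]ᵀ
Result: (10, -10)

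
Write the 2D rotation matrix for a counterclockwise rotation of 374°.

Rotation matrix formula: [[cos θ, -sin θ], [sin θ, cos θ]]
For θ = 374°:
cos(374°) = 0.9703
sin(374°) = 0.2419
Result: [[0.9703, -0.2419], [0.2419, 0.9703]]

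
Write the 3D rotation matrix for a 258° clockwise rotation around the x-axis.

Rotation matrix for clockwise 258° around x-axis:
A clockwise rotation by 258° is a counterclockwise rotation by -258°.
cos(-258°) = -0.2079, sin(-258°) = 0.9781
Result: [[1, 0, 0], [0, -0.2079, -0.9781], [0, 0.9781, -0.2079]]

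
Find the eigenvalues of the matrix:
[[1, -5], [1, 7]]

Characteristic equation: det(A - λI) = 0
λ² - (trace)λ + (det) = 0
trace = 1 + 7 = 8, det = (1)(7) - (-5)(1) = 12
λ² - (8)λ + (12) = 0
λ = (8 ± √((8)² - 4·(12))) / 2 = (8 ± √16) / 2
Solving: λ = 2, 6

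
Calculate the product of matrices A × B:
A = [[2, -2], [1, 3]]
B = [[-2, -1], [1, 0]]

Matrix multiplication:
C[0][0] = 2×-2 + -2×1 = -6
C[0][1] = 2×-1 + -2×0 = -2
C[1][0] = 1×-2 + 3×1 = 1
C[1][1] = 1×-1 + 3×0 = -1
Result: [[-6, -2], [1, -1]]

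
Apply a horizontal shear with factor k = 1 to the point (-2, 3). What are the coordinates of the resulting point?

Shear matrix for horizontal shear with factor k = 1:
[[1, 1], [0, 1]]
Result: (-2, 3) → (1, 3)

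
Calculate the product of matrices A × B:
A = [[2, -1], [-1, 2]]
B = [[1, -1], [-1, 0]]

Matrix multiplication:
C[0][0] = 2×1 + -1×-1 = 3
C[0][1] = 2×-1 + -1×0 = -2
C[1][0] = -1×1 + 2×-1 = -3
C[1][1] = -1×-1 + 2×0 = 1
Result: [[3, -2], [-3, 1]]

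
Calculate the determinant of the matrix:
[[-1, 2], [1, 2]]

For a 2×2 matrix [[a, b], [c, d]], det = ad - bc
det = (-1)(2) - (2)(1) = -2 - 2 = -4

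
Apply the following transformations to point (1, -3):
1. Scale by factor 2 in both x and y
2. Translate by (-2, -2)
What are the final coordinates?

Step 1: Scale (1, -3) by 2 → (2, -6)
Step 2: Translate by (-2, -2) → (0, -8)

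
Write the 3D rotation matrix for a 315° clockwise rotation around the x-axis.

Rotation matrix for clockwise 315° around x-axis:
A clockwise rotation by 315° is a counterclockwise rotation by -315°.
cos(-315°) = √2/2, sin(-315°) = √2/2
Result: [[1, 0, 0], [0, √2/2, -√2/2], [0, √2/2, √2/2]]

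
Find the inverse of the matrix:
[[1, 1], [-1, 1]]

For [[a,b],[c,d]], inverse = (1/det)·[[d,-b],[-c,a]]
det = (1)(1) - (1)(-1) = 1 - -1 = 2
Inverse = (1/2)·[[1, -1], [1, 1]]
= [[1/2, -1/2], [1/2, 1/2]]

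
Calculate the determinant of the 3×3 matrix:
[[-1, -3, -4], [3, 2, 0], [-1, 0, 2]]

Expansion along first row:
det = -1·det([[2,0],[0,2]]) - -3·det([[3,0],[-1,2]]) + -4·det([[3,2],[-1,0]])
    = -1·(2·2 - 0·0) - -3·(3·2 - 0·-1) + -4·(3·0 - 2·-1)
    = -1·4 - -3·6 + -4·2
    = -4 + 18 + -8 = 6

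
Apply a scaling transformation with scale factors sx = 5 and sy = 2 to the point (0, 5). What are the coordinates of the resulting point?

Scaling matrix:
[[5, 0], [0, 2]]
Result: (0 × 5, 5 × 2) = (0, 10)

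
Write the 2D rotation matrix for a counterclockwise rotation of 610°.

Rotation matrix formula: [[cos θ, -sin θ], [sin θ, cos θ]]
For θ = 610°:
cos(610°) = -0.3420
sin(610°) = -0.9397
Result: [[-0.3420, 0.9397], [-0.9397, -0.3420]]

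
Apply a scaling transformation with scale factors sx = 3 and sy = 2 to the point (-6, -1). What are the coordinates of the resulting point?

Scaling matrix:
[[3, 0], [0, 2]]
Result: (-6 × 3, -1 × 2) = (-18, -2)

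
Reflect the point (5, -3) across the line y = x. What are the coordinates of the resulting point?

Reflection across line y = x: (5, -3) → (-3, 5)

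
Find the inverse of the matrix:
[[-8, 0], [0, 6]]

For [[a,b],[c,d]], inverse = (1/det)·[[d,-b],[-c,a]]
det = (-8)(6) - (0)(0) = -48 - 0 = -48
Inverse = (1/-48)·[[6, 0], [0, -8]]
= [[-1/8, 0], [0, 1/6]]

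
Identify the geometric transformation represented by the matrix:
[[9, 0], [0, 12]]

This matrix represents: non-uniform scaling by sx = 9, sy = 12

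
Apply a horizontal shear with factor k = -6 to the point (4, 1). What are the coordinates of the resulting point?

Shear matrix for horizontal shear with factor k = -6:
[[1, -6], [0, 1]]
Result: (4, 1) → (-2, 1)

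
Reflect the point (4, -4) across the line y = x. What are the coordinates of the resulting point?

Reflection across line y = x: (4, -4) → (-4, 4)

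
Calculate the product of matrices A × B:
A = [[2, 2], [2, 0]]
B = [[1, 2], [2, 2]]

Matrix multiplication:
C[0][0] = 2×1 + 2×2 = 6
C[0][1] = 2×2 + 2×2 = 8
C[1][0] = 2×1 + 0×2 = 2
C[1][1] = 2×2 + 0×2 = 4
Result: [[6, 8], [2, 4]]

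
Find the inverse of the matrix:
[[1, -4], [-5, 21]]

For [[a,b],[c,d]], inverse = (1/det)·[[d,-b],[-c,a]]
det = (1)(21) - (-4)(-5) = 21 - 20 = 1
Inverse = [[21, 4], [5, 1]]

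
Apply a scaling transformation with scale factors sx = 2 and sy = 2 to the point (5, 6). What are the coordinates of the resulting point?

Scaling matrix:
[[2, 0], [0, 2]]
Result: (5 × 2, 6 × 2) = (10, 12)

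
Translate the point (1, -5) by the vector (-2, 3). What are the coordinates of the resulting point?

Translation by (-2, 3) (homogeneous matrix [[1, 0, -2], [0, 1, 3], [0, 0, 1]]):
x' = 1 + -2 = -1
y' = -5 + 3 = -2
Result: (-1, -2)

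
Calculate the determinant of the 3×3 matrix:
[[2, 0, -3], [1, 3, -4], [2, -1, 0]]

Expansion along first row:
det = 2·det([[3,-4],[-1,0]]) - 0·det([[1,-4],[2,0]]) + -3·det([[1,3],[2,-1]])
    = 2·(3·0 - -4·-1) - 0·(1·0 - -4·2) + -3·(1·-1 - 3·2)
    = 2·-4 - 0·8 + -3·-7
    = -8 + 0 + 21 = 13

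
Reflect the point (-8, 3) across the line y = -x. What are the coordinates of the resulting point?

Reflection across line y = -x: (-8, 3) → (-3, 8)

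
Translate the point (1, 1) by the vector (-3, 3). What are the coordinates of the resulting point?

Translation by (-3, 3) (homogeneous matrix [[1, 0, -3], [0, 1, 3], [0, 0, 1]]):
x' = 1 + -3 = -2
y' = 1 + 3 = 4
Result: (-2, 4)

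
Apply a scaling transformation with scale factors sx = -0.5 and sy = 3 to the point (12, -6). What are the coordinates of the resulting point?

Scaling matrix:
[[-0.50, 0], [0, 3]]
Result: (12 × -0.5, -6 × 3) = (-6, -18)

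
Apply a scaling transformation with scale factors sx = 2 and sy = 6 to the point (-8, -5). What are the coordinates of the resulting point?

Scaling matrix:
[[2, 0], [0, 6]]
Result: (-8 × 2, -5 × 6) = (-16, -30)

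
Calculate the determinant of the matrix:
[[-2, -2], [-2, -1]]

For a 2×2 matrix [[a, b], [c, d]], det = ad - bc
det = (-2)(-1) - (-2)(-2) = 2 - 4 = -2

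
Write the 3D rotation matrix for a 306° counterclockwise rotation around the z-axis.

Rotation matrix for counterclockwise 306° around z-axis:
cos(306°) = 0.5878, sin(306°) = -0.8090
Result: [[0.5878, 0.8090, 0], [-0.8090, 0.5878, 0], [0, 0, 1]]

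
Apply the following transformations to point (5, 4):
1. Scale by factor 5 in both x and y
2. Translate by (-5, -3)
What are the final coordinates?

Step 1: Scale (5, 4) by 5 → (25, 20)
Step 2: Translate by (-5, -3) → (20, 17)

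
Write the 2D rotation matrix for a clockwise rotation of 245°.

Rotation matrix formula: [[cos θ, -sin θ], [sin θ, cos θ]]
A clockwise rotation by 245° is equivalent to a counterclockwise rotation by -245°.
For θ = -245°:
cos(-245°) = -0.4226
sin(-245°) = 0.9063
Result: [[-0.4226, -0.9063], [0.9063, -0.4226]]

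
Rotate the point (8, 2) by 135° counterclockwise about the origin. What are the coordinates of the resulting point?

Rotation matrix for 135°: [[cos 135°, -sin 135°], [sin 135°, cos 135°]] ≈ [[-0.707107, -0.707107], [0.707107, -0.707107]]
[[-0.707107, -0.707107], [0.707107, -0.707107]] × [8, 2]ᵀ ≈ [-7.0711, 4.2426]ᵀ
Result: (-7.0711, 4.2426)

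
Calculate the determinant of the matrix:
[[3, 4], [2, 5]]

For a 2×2 matrix [[a, b], [c, d]], det = ad - bc
det = (3)(5) - (4)(2) = 15 - 8 = 7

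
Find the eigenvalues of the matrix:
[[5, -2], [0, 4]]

Characteristic equation: det(A - λI) = 0
λ² - (trace)λ + (det) = 0
trace = 5 + 4 = 9, det = (5)(4) - (-2)(0) = 20
λ² - (9)λ + (20) = 0
λ = (9 ± √((9)² - 4·(20))) / 2 = (9 ± √1) / 2
Solving: λ = 4, 5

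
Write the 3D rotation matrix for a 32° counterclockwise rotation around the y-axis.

Rotation matrix for counterclockwise 32° around y-axis:
cos(32°) = 0.8480, sin(32°) = 0.5299
Result: [[0.8480, 0, 0.5299], [0, 1, 0], [-0.5299, 0, 0.8480]]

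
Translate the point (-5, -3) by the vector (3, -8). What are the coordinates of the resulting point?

Translation by (3, -8) (homogeneous matrix [[1, 0, 3], [0, 1, -8], [0, 0, 1]]):
x' = -5 + 3 = -2
y' = -3 + -8 = -11
Result: (-2, -11)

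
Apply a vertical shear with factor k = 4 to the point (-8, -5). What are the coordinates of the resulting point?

Shear matrix for vertical shear with factor k = 4:
[[1, 0], [4, 1]]
Result: (-8, -5) → (-8, -37)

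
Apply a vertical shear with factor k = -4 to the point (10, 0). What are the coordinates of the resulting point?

Shear matrix for vertical shear with factor k = -4:
[[1, 0], [-4, 1]]
Result: (10, 0) → (10, -40)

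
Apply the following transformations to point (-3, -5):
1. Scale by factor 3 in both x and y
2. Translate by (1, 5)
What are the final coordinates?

Step 1: Scale (-3, -5) by 3 → (-9, -15)
Step 2: Translate by (1, 5) → (-8, -10)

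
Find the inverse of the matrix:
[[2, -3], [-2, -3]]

For [[a,b],[c,d]], inverse = (1/det)·[[d,-b],[-c,a]]
det = (2)(-3) - (-3)(-2) = -6 - 6 = -12
Inverse = (1/-12)·[[-3, 3], [2, 2]]
= [[1/4, -1/4], [-1/6, -1/6]]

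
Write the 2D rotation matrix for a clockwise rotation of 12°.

Rotation matrix formula: [[cos θ, -sin θ], [sin θ, cos θ]]
A clockwise rotation by 12° is equivalent to a counterclockwise rotation by -12°.
For θ = -12°:
cos(-12°) = 0.9781
sin(-12°) = -0.2079
Result: [[0.9781, 0.2079], [-0.2079, 0.9781]]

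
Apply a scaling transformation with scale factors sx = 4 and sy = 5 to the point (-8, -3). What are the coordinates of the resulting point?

Scaling matrix:
[[4, 0], [0, 5]]
Result: (-8 × 4, -3 × 5) = (-32, -15)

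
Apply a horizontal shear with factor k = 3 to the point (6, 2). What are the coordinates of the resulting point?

Shear matrix for horizontal shear with factor k = 3:
[[1, 3], [0, 1]]
Result: (6, 2) → (12, 2)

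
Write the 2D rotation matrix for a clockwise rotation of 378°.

Rotation matrix formula: [[cos θ, -sin θ], [sin θ, cos θ]]
A clockwise rotation by 378° is equivalent to a counterclockwise rotation by -378°.
For θ = -378°:
cos(-378°) = 0.9511
sin(-378°) = -0.3090
Result: [[0.9511, 0.3090], [-0.3090, 0.9511]]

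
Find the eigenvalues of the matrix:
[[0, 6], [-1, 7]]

Characteristic equation: det(A - λI) = 0
λ² - (trace)λ + (det) = 0
trace = 0 + 7 = 7, det = (0)(7) - (6)(-1) = 6
λ² - (7)λ + (6) = 0
λ = (7 ± √((7)² - 4·(6))) / 2 = (7 ± √25) / 2
Solving: λ = 1, 6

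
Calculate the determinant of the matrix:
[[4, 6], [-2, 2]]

For a 2×2 matrix [[a, b], [c, d]], det = ad - bc
det = (4)(2) - (6)(-2) = 8 - -12 = 20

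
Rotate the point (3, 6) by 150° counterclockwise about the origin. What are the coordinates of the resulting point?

Rotation matrix for 150°: [[cos 150°, -sin 150°], [sin 150°, cos 150°]] ≈ [[-0.866025, -0.500000], [0.500000, -0.866025]]
[[-0.866025, -0.500000], [0.500000, -0.866025]] × [3, 6]ᵀ ≈ [-5.5981, -3.6962]ᵀ
Result: (-5.5981, -3.6962)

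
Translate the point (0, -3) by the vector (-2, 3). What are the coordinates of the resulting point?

Translation by (-2, 3) (homogeneous matrix [[1, 0, -2], [0, 1, 3], [0, 0, 1]]):
x' = 0 + -2 = -2
y' = -3 + 3 = 0
Result: (-2, 0)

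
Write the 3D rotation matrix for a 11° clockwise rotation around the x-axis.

Rotation matrix for clockwise 11° around x-axis:
A clockwise rotation by 11° is a counterclockwise rotation by -11°.
cos(-11°) = 0.9816, sin(-11°) = -0.1908
Result: [[1, 0, 0], [0, 0.9816, 0.1908], [0, -0.1908, 0.9816]]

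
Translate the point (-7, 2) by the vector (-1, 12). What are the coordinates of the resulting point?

Translation by (-1, 12) (homogeneous matrix [[1, 0, -1], [0, 1, 12], [0, 0, 1]]):
x' = -7 + -1 = -8
y' = 2 + 12 = 14
Result: (-8, 14)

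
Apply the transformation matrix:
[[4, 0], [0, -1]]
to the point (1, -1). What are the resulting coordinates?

Matrix multiplication:
[[4, 0], [0, -1]] × [1, -1]ᵀ
= [(4)(1) + (0)(-1), (0)(1) + (-1)(-1)]ᵀ
= [4, 1]ᵀ
Result: (4, 1)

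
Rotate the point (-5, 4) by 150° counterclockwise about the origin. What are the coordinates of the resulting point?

Rotation matrix for 150°: [[cos 150°, -sin 150°], [sin 150°, cos 150°]] ≈ [[-0.866025, -0.500000], [0.500000, -0.866025]]
[[-0.866025, -0.500000], [0.500000, -0.866025]] × [-5, 4]ᵀ ≈ [2.3301, -5.9641]ᵀ
Result: (2.3301, -5.9641)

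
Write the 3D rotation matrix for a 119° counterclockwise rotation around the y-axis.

Rotation matrix for counterclockwise 119° around y-axis:
cos(119°) = -0.4848, sin(119°) = 0.8746
Result: [[-0.4848, 0, 0.8746], [0, 1, 0], [-0.8746, 0, -0.4848]]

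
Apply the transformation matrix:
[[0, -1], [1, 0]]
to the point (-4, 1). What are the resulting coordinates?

Matrix multiplication:
[[0, -1], [1, 0]] × [-4, 1]ᵀ
= [(0)(-4) + (-1)(1), (1)(-4) + (0)(1)]ᵀ
= [-1, -4]ᵀ
Result: (-1, -4)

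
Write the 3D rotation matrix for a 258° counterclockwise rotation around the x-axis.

Rotation matrix for counterclockwise 258° around x-axis:
cos(258°) = -0.2079, sin(258°) = -0.9781
Result: [[1, 0, 0], [0, -0.2079, 0.9781], [0, -0.9781, -0.2079]]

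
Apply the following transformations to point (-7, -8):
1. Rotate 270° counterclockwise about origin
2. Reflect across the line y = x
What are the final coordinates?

Step 1: Rotate 270° → (-8, 7)
Step 2: Reflect across line y = x → (7, -8)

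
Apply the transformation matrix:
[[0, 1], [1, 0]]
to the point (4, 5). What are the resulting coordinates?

Matrix multiplication:
[[0, 1], [1, 0]] × [4, 5]ᵀ
= [(0)(4) + (1)(5), (1)(4) + (0)(5)]ᵀ
= [5, 4]ᵀ
Result: (5, 4)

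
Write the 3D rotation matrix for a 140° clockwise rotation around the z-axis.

Rotation matrix for clockwise 140° around z-axis:
A clockwise rotation by 140° is a counterclockwise rotation by -140°.
cos(-140°) = -0.7660, sin(-140°) = -0.6428
Result: [[-0.7660, 0.6428, 0], [-0.6428, -0.7660, 0], [0, 0, 1]]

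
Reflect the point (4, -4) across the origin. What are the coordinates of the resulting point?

Reflection across origin: (4, -4) → (-4, 4)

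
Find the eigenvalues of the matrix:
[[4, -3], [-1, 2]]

Characteristic equation: det(A - λI) = 0
λ² - (trace)λ + (det) = 0
trace = 4 + 2 = 6, det = (4)(2) - (-3)(-1) = 5
λ² - (6)λ + (5) = 0
λ = (6 ± √((6)² - 4·(5))) / 2 = (6 ± √16) / 2
Solving: λ = 1, 5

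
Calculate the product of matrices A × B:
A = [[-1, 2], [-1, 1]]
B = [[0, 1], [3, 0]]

Matrix multiplication:
C[0][0] = -1×0 + 2×3 = 6
C[0][1] = -1×1 + 2×0 = -1
C[1][0] = -1×0 + 1×3 = 3
C[1][1] = -1×1 + 1×0 = -1
Result: [[6, -1], [3, -1]]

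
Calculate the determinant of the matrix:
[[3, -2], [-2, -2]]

For a 2×2 matrix [[a, b], [c, d]], det = ad - bc
det = (3)(-2) - (-2)(-2) = -6 - 4 = -10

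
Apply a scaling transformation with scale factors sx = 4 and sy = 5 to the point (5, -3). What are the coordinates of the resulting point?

Scaling matrix:
[[4, 0], [0, 5]]
Result: (5 × 4, -3 × 5) = (20, -15)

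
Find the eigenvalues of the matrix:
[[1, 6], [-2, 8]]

Characteristic equation: det(A - λI) = 0
λ² - (trace)λ + (det) = 0
trace = 1 + 8 = 9, det = (1)(8) - (6)(-2) = 20
λ² - (9)λ + (20) = 0
λ = (9 ± √((9)² - 4·(20))) / 2 = (9 ± √1) / 2
Solving: λ = 4, 5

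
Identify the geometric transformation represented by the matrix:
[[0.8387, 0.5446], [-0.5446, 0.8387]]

This matrix represents: rotation by 327° counterclockwise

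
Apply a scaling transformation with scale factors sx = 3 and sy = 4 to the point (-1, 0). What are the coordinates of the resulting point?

Scaling matrix:
[[3, 0], [0, 4]]
Result: (-1 × 3, 0 × 4) = (-3, 0)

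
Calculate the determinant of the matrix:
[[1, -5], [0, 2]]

For a 2×2 matrix [[a, b], [c, d]], det = ad - bc
det = (1)(2) - (-5)(0) = 2 - 0 = 2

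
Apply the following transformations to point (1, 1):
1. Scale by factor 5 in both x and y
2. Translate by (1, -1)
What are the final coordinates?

Step 1: Scale (1, 1) by 5 → (5, 5)
Step 2: Translate by (1, -1) → (6, 4)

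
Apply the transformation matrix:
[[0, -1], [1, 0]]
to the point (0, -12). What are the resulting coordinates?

Matrix multiplication:
[[0, -1], [1, 0]] × [0, -12]ᵀ
= [(0)(0) + (-1)(-12), (1)(0) + (0)(-12)]ᵀ
= [12, 0]ᵀ
Result: (12, 0)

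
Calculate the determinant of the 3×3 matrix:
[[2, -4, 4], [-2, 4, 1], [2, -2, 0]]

Expansion along first row:
det = 2·det([[4,1],[-2,0]]) - -4·det([[-2,1],[2,0]]) + 4·det([[-2,4],[2,-2]])
    = 2·(4·0 - 1·-2) - -4·(-2·0 - 1·2) + 4·(-2·-2 - 4·2)
    = 2·2 - -4·-2 + 4·-4
    = 4 + -8 + -16 = -20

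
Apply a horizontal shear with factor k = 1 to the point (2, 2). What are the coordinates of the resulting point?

Shear matrix for horizontal shear with factor k = 1:
[[1, 1], [0, 1]]
Result: (2, 2) → (4, 2)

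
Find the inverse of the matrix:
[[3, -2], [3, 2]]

For [[a,b],[c,d]], inverse = (1/det)·[[d,-b],[-c,a]]
det = (3)(2) - (-2)(3) = 6 - -6 = 12
Inverse = (1/12)·[[2, 2], [-3, 3]]
= [[1/6, 1/6], [-1/4, 1/4]]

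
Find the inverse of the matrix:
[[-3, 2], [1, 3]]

For [[a,b],[c,d]], inverse = (1/det)·[[d,-b],[-c,a]]
det = (-3)(3) - (2)(1) = -9 - 2 = -11
Inverse = (1/-11)·[[3, -2], [-1, -3]]
= [[-3/11, 2/11], [1/11, 3/11]]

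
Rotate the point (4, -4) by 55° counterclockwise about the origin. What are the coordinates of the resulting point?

Rotation matrix for 55°: [[cos 55°, -sin 55°], [sin 55°, cos 55°]] ≈ [[0.573576, -0.819152], [0.819152, 0.573576]]
[[0.573576, -0.819152], [0.819152, 0.573576]] × [4, -4]ᵀ ≈ [5.5709, 0.9823]ᵀ
Result: (5.5709, 0.9823)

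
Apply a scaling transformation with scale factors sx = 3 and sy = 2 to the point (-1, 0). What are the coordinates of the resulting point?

Scaling matrix:
[[3, 0], [0, 2]]
Result: (-1 × 3, 0 × 2) = (-3, 0)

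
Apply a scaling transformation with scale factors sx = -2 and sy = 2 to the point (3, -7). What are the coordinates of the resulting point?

Scaling matrix:
[[-2, 0], [0, 2]]
Result: (3 × -2, -7 × 2) = (-6, -14)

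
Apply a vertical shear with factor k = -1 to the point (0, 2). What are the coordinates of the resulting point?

Shear matrix for vertical shear with factor k = -1:
[[1, 0], [-1, 1]]
Result: (0, 2) → (0, 2)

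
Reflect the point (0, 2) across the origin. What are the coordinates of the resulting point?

Reflection across origin: (0, 2) → (0, -2)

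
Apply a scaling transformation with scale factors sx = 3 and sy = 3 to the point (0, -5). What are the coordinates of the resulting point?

Scaling matrix:
[[3, 0], [0, 3]]
Result: (0 × 3, -5 × 3) = (0, -15)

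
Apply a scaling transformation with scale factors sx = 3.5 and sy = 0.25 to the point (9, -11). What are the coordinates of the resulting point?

Scaling matrix:
[[3.50, 0], [0, 0.25]]
Result: (9 × 3.5, -11 × 0.25) = (31.5, -2.75)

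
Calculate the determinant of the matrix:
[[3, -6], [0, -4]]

For a 2×2 matrix [[a, b], [c, d]], det = ad - bc
det = (3)(-4) - (-6)(0) = -12 - 0 = -12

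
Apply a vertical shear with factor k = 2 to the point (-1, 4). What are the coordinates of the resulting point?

Shear matrix for vertical shear with factor k = 2:
[[1, 0], [2, 1]]
Result: (-1, 4) → (-1, 2)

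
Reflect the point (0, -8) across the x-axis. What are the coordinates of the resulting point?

Reflection across x-axis: (0, -8) → (0, 8)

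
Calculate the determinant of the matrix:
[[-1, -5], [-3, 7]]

For a 2×2 matrix [[a, b], [c, d]], det = ad - bc
det = (-1)(7) - (-5)(-3) = -7 - 15 = -22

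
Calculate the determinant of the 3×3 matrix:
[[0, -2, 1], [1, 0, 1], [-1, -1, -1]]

Expansion along first row:
det = 0·det([[0,1],[-1,-1]]) - -2·det([[1,1],[-1,-1]]) + 1·det([[1,0],[-1,-1]])
    = 0·(0·-1 - 1·-1) - -2·(1·-1 - 1·-1) + 1·(1·-1 - 0·-1)
    = 0·1 - -2·0 + 1·-1
    = 0 + 0 + -1 = -1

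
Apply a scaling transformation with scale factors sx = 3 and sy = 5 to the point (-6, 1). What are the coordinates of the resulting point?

Scaling matrix:
[[3, 0], [0, 5]]
Result: (-6 × 3, 1 × 5) = (-18, 5)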